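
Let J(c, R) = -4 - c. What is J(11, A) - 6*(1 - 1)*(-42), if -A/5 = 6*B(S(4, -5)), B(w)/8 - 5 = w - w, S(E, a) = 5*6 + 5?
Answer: -15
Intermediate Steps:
S(E, a) = 35 (S(E, a) = 30 + 5 = 35)
B(w) = 40 (B(w) = 40 + 8*(w - w) = 40 + 8*0 = 40 + 0 = 40)
A = -1200 (A = -30*40 = -5*240 = -1200)
J(11, A) - 6*(1 - 1)*(-42) = (-4 - 1*11) - 6*(1 - 1)*(-42) = (-4 - 11) - 6*0*(-42) = -15 + 0*(-42) = -15 + 0 = -15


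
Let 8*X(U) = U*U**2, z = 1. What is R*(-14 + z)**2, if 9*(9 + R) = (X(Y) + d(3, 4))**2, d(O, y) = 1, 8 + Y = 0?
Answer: 73008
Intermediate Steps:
Y = -8 (Y = -8 + 0 = -8)
X(U) = U**3/8 (X(U) = (U*U**2)/8 = U**3/8)
R = 432 (R = -9 + ((1/8)*(-8)**3 + 1)**2/9 = -9 + ((1/8)*(-512) + 1)**2/9 = -9 + (-64 + 1)**2/9 = -9 + (1/9)*(-63)**2 = -9 + (1/9)*3969 = -9 + 441 = 432)
R*(-14 + z)**2 = 432*(-14 + 1)**2 = 432*(-13)**2 = 432*169 = 73008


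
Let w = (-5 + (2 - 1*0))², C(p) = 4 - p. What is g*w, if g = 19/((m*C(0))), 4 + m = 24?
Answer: 171/80 ≈ 2.1375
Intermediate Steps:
m = 20 (m = -4 + 24 = 20)
g = 19/80 (g = 19/((20*(4 - 1*0))) = 19/((20*(4 + 0))) = 19/((20*4)) = 19/80 ≈ 0.23750)
w = 9 (w = (-5 + (2 + 0))² = (-5 + 2)² = (-3)² = 9)
g*w = (19/80)*9 = 171/80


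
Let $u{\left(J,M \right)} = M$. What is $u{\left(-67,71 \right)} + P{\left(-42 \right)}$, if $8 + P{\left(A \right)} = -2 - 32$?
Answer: $29$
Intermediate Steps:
$P{\left(A \right)} = -42$ ($P{\left(A \right)} = -8 - 34 = -42$)
$u{\left(-67,71 \right)} + P{\left(-42 \right)} = 71 - 42 = 29$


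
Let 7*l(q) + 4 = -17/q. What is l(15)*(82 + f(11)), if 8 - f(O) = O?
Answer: -869/15 ≈ -57.933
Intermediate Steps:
f(O) = 8 - O
l(q) = -4/7 - 17/(7*q) (l(q) = -4/7 + (-17/q)/7 = -4/7 - 17/(7*q))
l(15)*(82 + f(11)) = ((⅐)*(-17 - 4*15)/15)*(82 + (8 - 1*11)) = ((⅐)*(1/15)*(-17 - 60))*(82 + (8 - 11)) = ((⅐)*(1/15)*(-77))*(82 - 3) = -11/15*79 = -869/15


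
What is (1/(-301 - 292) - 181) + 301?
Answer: 71159/593 ≈ 120.00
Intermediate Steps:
(1/(-301 - 292) - 181) + 301 = (1/(-593) - 181) + 301 = (-1/593 - 181) + 301 = -107334/593 + 301 = 71159/593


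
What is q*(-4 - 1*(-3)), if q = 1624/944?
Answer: -203/118 ≈ -1.7203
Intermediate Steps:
q = 203/118 (q = 1624*(1/944) = 203/118 ≈ 1.7203)
q*(-4 - 1*(-3)) = 203*(-4 - 1*(-3))/118 = 203*(-4 + 3)/118 = (203/118)*(-1) = -203/118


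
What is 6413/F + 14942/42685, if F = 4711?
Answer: 344130667/201089035 ≈ 1.7113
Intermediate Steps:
6413/F + 14942/42685 = 6413/4711 + 14942/42685 = 344130667/201089035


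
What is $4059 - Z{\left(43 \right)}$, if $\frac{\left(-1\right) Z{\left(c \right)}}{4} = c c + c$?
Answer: $11627$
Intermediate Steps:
$Z{\left(c \right)} = - 4 c - 4 c^{2}$ ($Z{\left(c \right)} = - 4 \left(c c + c\right) = - 4 \left(c^{2} + c\right) = - 4 \left(c + c^{2}\right) = - 4 c - 4 c^{2}$)
$4059 - Z{\left(43 \right)} = 4059 - \left(-4\right) 43 \left(1 + 43\right) = 4059 - \left(-4\right) 43 \cdot 44 = 4059 - -7568 = 4059 + 7568 = 11627$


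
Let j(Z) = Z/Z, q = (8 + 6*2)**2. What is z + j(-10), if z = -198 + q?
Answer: 203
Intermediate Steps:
q = 400 (q = (8 + 12)**2 = 20**2 = 400)
j(Z) = 1
z = 202 (z = -198 + 400 = 202)
z + j(-10) = 202 + 1 = 203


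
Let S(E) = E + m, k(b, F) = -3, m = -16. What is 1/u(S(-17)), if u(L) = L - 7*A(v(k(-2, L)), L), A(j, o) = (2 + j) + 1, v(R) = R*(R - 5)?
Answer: -1/222 ≈ -0.0045045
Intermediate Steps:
S(E) = -16 + E (S(E) = E - 16 = -16 + E)
v(R) = R*(-5 + R)
A(j, o) = 3 + j
u(L) = -189 + L (u(L) = L - 7*(3 - 3*(-5 - 3)) = L - 7*(3 - 3*(-8)) = L - 7*(3 + 24) = L - 7*27 = L - 189 = -189 + L)
1/u(S(-17)) = 1/(-189 + (-16 - 17)) = 1/(-189 - 33) = 1/(-222) = -1/222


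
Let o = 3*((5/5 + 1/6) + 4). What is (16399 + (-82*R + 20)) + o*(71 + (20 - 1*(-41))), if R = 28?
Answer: 16169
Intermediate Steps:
o = 31/2 (o = 3*((5*(⅕) + 1*(⅙)) + 4) = 3*((1 + ⅙) + 4) = 3*(7/6 + 4) = 3*(31/6) = 31/2 ≈ 15.500)
(16399 + (-82*R + 20)) + o*(71 + (20 - 1*(-41))) = (16399 + (-82*28 + 20)) + 31*(71 + (20 - 1*(-41)))/2 = (16399 + (-2296 + 20)) + 31*(71 + (20 + 41))/2 = (16399 - 2276) + 31*(71 + 61)/2 = 14123 + (31/2)*132 = 14123 + 2046 = 16169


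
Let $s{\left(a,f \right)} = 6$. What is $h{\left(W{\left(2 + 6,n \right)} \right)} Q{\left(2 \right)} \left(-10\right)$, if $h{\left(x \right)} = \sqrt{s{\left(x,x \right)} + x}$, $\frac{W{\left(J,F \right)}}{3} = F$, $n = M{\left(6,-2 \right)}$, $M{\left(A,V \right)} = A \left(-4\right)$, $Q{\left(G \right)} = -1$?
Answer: $10 i \sqrt{66} \approx 81.24 i$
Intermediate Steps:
$M{\left(A,V \right)} = - 4 A$
$n = -24$ ($n = \left(-4\right) 6 = -24$)
$W{\left(J,F \right)} = 3 F$
$h{\left(x \right)} = \sqrt{6 + x}$
$h{\left(W{\left(2 + 6,n \right)} \right)} Q{\left(2 \right)} \left(-10\right) = \sqrt{6 + 3 \left(-24\right)} \left(-1\right) \left(-10\right) = \sqrt{6 - 72} \left(-1\right) \left(-10\right) = \sqrt{-66} \left(-1\right) \left(-10\right) = i \sqrt{66} \left(-1\right) \left(-10\right) = - i \sqrt{66} \left(-10\right) = 10 i \sqrt{66}$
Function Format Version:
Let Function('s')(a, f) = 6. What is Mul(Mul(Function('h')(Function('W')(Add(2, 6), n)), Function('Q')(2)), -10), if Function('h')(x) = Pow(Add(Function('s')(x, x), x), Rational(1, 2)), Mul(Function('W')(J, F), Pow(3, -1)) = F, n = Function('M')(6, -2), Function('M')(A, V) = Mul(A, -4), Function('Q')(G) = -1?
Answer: Mul(10, I, Pow(66, Rational(1, 2))) ≈ Mul(81.240, I)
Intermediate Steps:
Function('M')(A, V) = Mul(-4, A)
n = -24 (n = Mul(-4, 6) = -24)
Function('W')(J, F) = Mul(3, F)
Function('h')(x) = Pow(Add(6, x), Rational(1, 2))
Mul(Mul(Function('h')(Function('W')(Add(2, 6), n)), Function('Q')(2)), -10) = Mul(Mul(Pow(Add(6, Mul(3, -24)), Rational(1, 2)), -1), -10) = Mul(Mul(Pow(Add(6, -72), Rational(1, 2)), -1), -10) = Mul(Mul(Pow(-66, Rational(1, 2)), -1), -10) = Mul(Mul(Mul(I, Pow(66, Rational(1, 2))), -1), -10) = Mul(Mul(-1, I, Pow(66, Rational(1, 2))), -10) = Mul(10, I, Pow(66, Rational(1, 2)))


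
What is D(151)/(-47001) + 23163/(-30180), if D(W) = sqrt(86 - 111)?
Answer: -7721/10060 - 5*I/47001 ≈ -0.7675 - 0.00010638*I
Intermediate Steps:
D(W) = 5*I (D(W) = sqrt(-25) = 5*I)
D(151)/(-47001) + 23163/(-30180) = (5*I)/(-47001) + 23163/(-30180) = (5*I)*(-1/47001) + 23163*(-1/30180) = -5*I/47001 - 7721/10060 = -7721/10060 - 5*I/47001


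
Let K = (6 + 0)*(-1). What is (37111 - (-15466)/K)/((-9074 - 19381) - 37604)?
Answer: -14800/28311 ≈ -0.52277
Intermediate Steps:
K = -6 (K = 6*(-1) = -6)
(37111 - (-15466)/K)/((-9074 - 19381) - 37604) = (37111 - (-15466)/(-6))/((-9074 - 19381) - 37604) = (37111 - (-15466)*(-1)/6)/(-28455 - 37604) = (37111 - 1406*11/6)/(-66059) = (37111 - 7733/3)*(-1/66059) = (103600/3)*(-1/66059) = -14800/28311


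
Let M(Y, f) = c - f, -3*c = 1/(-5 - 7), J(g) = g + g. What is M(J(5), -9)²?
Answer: 105625/1296 ≈ 81.501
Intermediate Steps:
J(g) = 2*g
c = 1/36 (c = -1/(3*(-5 - 7)) = -⅓/(-12) = -⅓*(-1/12) = 1/36 ≈ 0.027778)
M(Y, f) = 1/36 - f
M(J(5), -9)² = (1/36 - 1*(-9))² = (1/36 + 9)² = (325/36)² = 105625/1296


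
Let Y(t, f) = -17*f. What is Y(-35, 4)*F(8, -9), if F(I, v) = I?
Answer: -544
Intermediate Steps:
Y(-35, 4)*F(8, -9) = -17*4*8 = -68*8 = -544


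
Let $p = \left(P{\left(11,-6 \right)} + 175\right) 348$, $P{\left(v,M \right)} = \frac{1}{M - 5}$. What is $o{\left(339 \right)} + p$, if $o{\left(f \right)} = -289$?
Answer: $\frac{666373}{11} \approx 60579.0$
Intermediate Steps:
$P{\left(v,M \right)} = \frac{1}{-5 + M}$
$p = \frac{669552}{11}$ ($p = \left(\frac{1}{-5 - 6} + 175\right) 348 = \left(\frac{1}{-11} + 175\right) 348 = \left(- \frac{1}{11} + 175\right) 348 = \frac{1924}{11} \cdot 348 = \frac{669552}{11} \approx 60868.0$)
$o{\left(339 \right)} + p = -289 + \frac{669552}{11} = \frac{666373}{11}$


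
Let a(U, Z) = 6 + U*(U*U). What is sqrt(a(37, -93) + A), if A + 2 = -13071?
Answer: sqrt(37586) ≈ 193.87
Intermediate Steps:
a(U, Z) = 6 + U**3 (a(U, Z) = 6 + U*U**2 = 6 + U**3)
A = -13073 (A = -2 - 13071 = -13073)
sqrt(a(37, -93) + A) = sqrt((6 + 37**3) - 13073) = sqrt((6 + 50653) - 13073) = sqrt(50659 - 13073) = sqrt(37586)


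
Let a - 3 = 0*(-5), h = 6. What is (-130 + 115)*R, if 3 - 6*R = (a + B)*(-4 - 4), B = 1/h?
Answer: -425/6 ≈ -70.833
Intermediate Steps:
a = 3 (a = 3 + 0*(-5) = 3 + 0 = 3)
B = 1/6 ≈ 0.16667
R = 85/18 (R = 1/2 - (3 + 1/6)*(-4 - 4)/6 = 1/2 - 19*(-8)/36 = 1/2 - 1/6*(-76/3) = 1/2 + 38/9 = 85/18 ≈ 4.7222)
(-130 + 115)*R = (-130 + 115)*(85/18) = -15*85/18 = -425/6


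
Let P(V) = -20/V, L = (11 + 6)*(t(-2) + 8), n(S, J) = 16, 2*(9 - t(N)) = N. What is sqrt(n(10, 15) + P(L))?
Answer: sqrt(41446)/51 ≈ 3.9918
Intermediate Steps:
t(N) = 9 - N/2
L = 306 (L = (11 + 6)*((9 - 1/2*(-2)) + 8) = 17*((9 + 1) + 8) = 17*(10 + 8) = 17*18 = 306)
sqrt(n(10, 15) + P(L)) = sqrt(16 - 20/306) = sqrt(16 - 20*1/306) = sqrt(16 - 10/153) = sqrt(2438/153) = sqrt(41446)/51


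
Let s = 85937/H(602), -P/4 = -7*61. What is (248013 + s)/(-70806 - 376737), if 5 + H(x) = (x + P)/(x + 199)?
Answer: -39060722/84287265 ≈ -0.46342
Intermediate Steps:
P = 1708 (P = -(-28)*61 = -4*(-427) = 1708)
H(x) = -5 + (1708 + x)/(199 + x) (H(x) = -5 + (x + 1708)/(x + 199) = -5 + (1708 + x)/(199 + x))
s = -22945179/565 (s = 85937/(((713 - 4*602)/(199 + 602))) = 85937/(((713 - 2408)/801)) = 85937/(((1/801)*(-1695))) = 85937/(-565/267) = 85937*(-267/565) = -22945179/565 ≈ -40611.)
(248013 + s)/(-70806 - 376737) = (248013 - 22945179/565)/(-70806 - 376737) = (117182166/565)/(-447543) = (117182166/565)*(-1/447543) = -39060722/84287265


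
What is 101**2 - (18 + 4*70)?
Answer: 9903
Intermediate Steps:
101**2 - (18 + 4*70) = 10201 - (18 + 280) = 10201 - 1*298 = 10201 - 298 = 9903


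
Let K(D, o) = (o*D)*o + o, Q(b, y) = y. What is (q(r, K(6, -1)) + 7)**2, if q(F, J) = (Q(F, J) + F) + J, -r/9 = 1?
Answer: 64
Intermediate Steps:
r = -9 (r = -9*1 = -9)
K(D, o) = o + D*o**2 (K(D, o) = (D*o)*o + o = D*o**2 + o = o + D*o**2)
q(F, J) = F + 2*J (q(F, J) = (J + F) + J = (F + J) + J = F + 2*J)
(q(r, K(6, -1)) + 7)**2 = ((-9 + 2*(-(1 + 6*(-1)))) + 7)**2 = ((-9 + 2*(-(1 - 6))) + 7)**2 = ((-9 + 2*(-1*(-5))) + 7)**2 = ((-9 + 2*5) + 7)**2 = ((-9 + 10) + 7)**2 = (1 + 7)**2 = 8**2 = 64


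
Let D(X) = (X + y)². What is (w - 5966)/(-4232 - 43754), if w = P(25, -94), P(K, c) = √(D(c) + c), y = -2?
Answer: 2983/23993 - √9122/47986 ≈ 0.12234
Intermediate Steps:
D(X) = (-2 + X)² (D(X) = (X - 2)² = (-2 + X)²)
P(K, c) = √(c + (-2 + c)²) (P(K, c) = √((-2 + c)² + c) = √(c + (-2 + c)²))
w = √9122 (w = √(-94 + (-2 - 94)²) = √(-94 + (-96)²) = √(-94 + 9216) = √9122 ≈ 95.509)
(w - 5966)/(-4232 - 43754) = (√9122 - 5966)/(-4232 - 43754) = (-5966 + √9122)/(-47986) = (-5966 + √9122)*(-1/47986) = 2983/23993 - √9122/47986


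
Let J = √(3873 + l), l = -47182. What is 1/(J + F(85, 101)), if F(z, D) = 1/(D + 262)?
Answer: 363/5706783622 - 131769*I*√43309/5706783622 ≈ 6.3608e-8 - 0.0048052*I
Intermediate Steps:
J = I*√43309 (J = √(3873 - 47182) = √(-43309) = I*√43309 ≈ 208.11*I)
F(z, D) = 1/(262 + D)
1/(J + F(85, 101)) = 1/(I*√43309 + 1/(262 + 101)) = 1/(I*√43309 + 1/363) = 1/(1/363 + I*√43309)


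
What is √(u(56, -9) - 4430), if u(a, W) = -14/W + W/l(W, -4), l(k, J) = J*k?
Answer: I*√159433/6 ≈ 66.548*I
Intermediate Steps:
u(a, W) = -¼ - 14/W (u(a, W) = -14/W + W/((-4*W)) = -14/W + W*(-1/(4*W)) = -14/W - ¼ = -¼ - 14/W)
√(u(56, -9) - 4430) = √((¼)*(-56 - 1*(-9))/(-9) - 4430) = √((¼)*(-⅑)*(-56 + 9) - 4430) = √((¼)*(-⅑)*(-47) - 4430) = √(47/36 - 4430) = √(-159433/36) = I*√159433/6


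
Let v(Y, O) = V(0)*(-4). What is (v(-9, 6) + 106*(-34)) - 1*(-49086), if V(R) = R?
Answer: 45482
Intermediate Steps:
v(Y, O) = 0 (v(Y, O) = 0*(-4) = 0)
(v(-9, 6) + 106*(-34)) - 1*(-49086) = (0 + 106*(-34)) - 1*(-49086) = (0 - 3604) + 49086 = -3604 + 49086 = 45482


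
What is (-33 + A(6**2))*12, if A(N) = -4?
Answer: -444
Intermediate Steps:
(-33 + A(6**2))*12 = (-33 - 4)*12 = -37*12 = -444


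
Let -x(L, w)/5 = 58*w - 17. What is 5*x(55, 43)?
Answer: -61925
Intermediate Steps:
x(L, w) = 85 - 290*w (x(L, w) = -5*(58*w - 17) = -5*(-17 + 58*w) = 85 - 290*w)
5*x(55, 43) = 5*(85 - 290*43) = 5*(85 - 12470) = 5*(-12385) = -61925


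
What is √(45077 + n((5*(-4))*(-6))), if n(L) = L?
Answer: √45197 ≈ 212.60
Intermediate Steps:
√(45077 + n((5*(-4))*(-6))) = √(45077 + (5*(-4))*(-6)) = √(45077 - 20*(-6)) = √(45077 + 120) = √45197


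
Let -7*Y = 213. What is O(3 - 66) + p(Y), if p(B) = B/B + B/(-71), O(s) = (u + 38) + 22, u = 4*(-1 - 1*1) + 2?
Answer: 388/7 ≈ 55.429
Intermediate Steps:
Y = -213/7 (Y = -1/7*213 = -213/7 ≈ -30.429)
u = -6 (u = 4*(-1 - 1) + 2 = 4*(-2) + 2 = -8 + 2 = -6)
O(s) = 54 (O(s) = (-6 + 38) + 22 = 32 + 22 = 54)
p(B) = 1 - B/71 (p(B) = 1 + B*(-1/71) = 1 - B/71)
O(3 - 66) + p(Y) = 54 + (1 - 1/71*(-213/7)) = 54 + (1 + 3/7) = 54 + 10/7 = 388/7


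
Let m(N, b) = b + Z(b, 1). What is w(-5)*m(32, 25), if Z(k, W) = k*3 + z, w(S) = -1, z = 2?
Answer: -102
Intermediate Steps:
Z(k, W) = 2 + 3*k (Z(k, W) = k*3 + 2 = 3*k + 2 = 2 + 3*k)
m(N, b) = 2 + 4*b (m(N, b) = b + (2 + 3*b) = 2 + 4*b)
w(-5)*m(32, 25) = -(2 + 4*25) = -(2 + 100) = -1*102 = -102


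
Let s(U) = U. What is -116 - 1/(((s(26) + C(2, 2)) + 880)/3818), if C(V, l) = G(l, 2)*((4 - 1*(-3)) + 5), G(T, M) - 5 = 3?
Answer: -60025/501 ≈ -119.81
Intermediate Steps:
G(T, M) = 8 (G(T, M) = 5 + 3 = 8)
C(V, l) = 96 (C(V, l) = 8*((4 - 1*(-3)) + 5) = 8*((4 + 3) + 5) = 8*(7 + 5) = 8*12 = 96)
-116 - 1/(((s(26) + C(2, 2)) + 880)/3818) = -116 - 1/(((26 + 96) + 880)/3818) = -116 - 1/((122 + 880)*(1/3818)) = -116 - 1/(1002*(1/3818)) = -116 - 1/501/1909 = -116 - 1*1909/501 = -116 - 1909/501 = -60025/501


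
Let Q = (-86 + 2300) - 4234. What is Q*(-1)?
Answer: 2020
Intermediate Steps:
Q = -2020 (Q = 2214 - 4234 = -2020)
Q*(-1) = -2020*(-1) = 2020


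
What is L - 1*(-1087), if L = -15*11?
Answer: 922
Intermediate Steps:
L = -165
L - 1*(-1087) = -165 - 1*(-1087) = -165 + 1087 = 922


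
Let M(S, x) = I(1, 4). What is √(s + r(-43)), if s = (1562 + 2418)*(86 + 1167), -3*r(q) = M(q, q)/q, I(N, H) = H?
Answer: 8*√1296682329/129 ≈ 2233.1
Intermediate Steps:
M(S, x) = 4
r(q) = -4/(3*q)
s = 4986940 (s = 3980*1253 = 4986940)
√(s + r(-43)) = √(4986940 - 4/3/(-43)) = √(4986940 - 4/3*(-1/43)) = √(4986940 + 4/129) = √(643315264/129) = 8*√1296682329/129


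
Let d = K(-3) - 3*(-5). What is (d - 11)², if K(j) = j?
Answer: 1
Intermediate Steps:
d = 12 (d = -3 - 3*(-5) = -3 - 1*(-15) = -3 + 15 = 12)
(d - 11)² = (12 - 11)² = 1² = 1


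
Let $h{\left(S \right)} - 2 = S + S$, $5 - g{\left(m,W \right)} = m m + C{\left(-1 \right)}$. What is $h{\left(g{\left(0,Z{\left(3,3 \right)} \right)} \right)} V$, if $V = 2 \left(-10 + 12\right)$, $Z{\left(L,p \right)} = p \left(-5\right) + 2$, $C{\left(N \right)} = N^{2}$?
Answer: $40$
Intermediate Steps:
$Z{\left(L,p \right)} = 2 - 5 p$ ($Z{\left(L,p \right)} = - 5 p + 2 = 2 - 5 p$)
$g{\left(m,W \right)} = 4 - m^{2}$ ($g{\left(m,W \right)} = 5 - \left(m m + \left(-1\right)^{2}\right) = 5 - \left(m^{2} + 1\right) = 5 - \left(1 + m^{2}\right) = 4 - m^{2}$)
$h{\left(S \right)} = 2 + 2 S$ ($h{\left(S \right)} = 2 + \left(S + S\right) = 2 + 2 S$)
$V = 4$ ($V = 2 \cdot 2 = 4$)
$h{\left(g{\left(0,Z{\left(3,3 \right)} \right)} \right)} V = \left(2 + 2 \left(4 - 0^{2}\right)\right) 4 = \left(2 + 2 \left(4 - 0\right)\right) 4 = \left(2 + 2 \left(4 + 0\right)\right) 4 = \left(2 + 2 \cdot 4\right) 4 = \left(2 + 8\right) 4 = 10 \cdot 4 = 40$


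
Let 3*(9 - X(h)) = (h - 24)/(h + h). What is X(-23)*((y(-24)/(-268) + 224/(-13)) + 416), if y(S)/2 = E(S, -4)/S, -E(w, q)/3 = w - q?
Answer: 1660305515/480792 ≈ 3453.3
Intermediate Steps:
E(w, q) = -3*w + 3*q (E(w, q) = -3*(w - q) = -3*w + 3*q)
y(S) = 2*(-12 - 3*S)/S (y(S) = 2*((-3*S + 3*(-4))/S) = 2*((-3*S - 12)/S) = 2*((-12 - 3*S)/S) = 2*(-12 - 3*S)/S)
X(h) = 9 - (-24 + h)/(6*h) (X(h) = 9 - (h - 24)/(3*(h + h)) = 9 - (-24 + h)/(3*(2*h)) = 9 - (-24 + h)*1/(2*h)/3 = 9 - (-24 + h)/(6*h))
X(-23)*((y(-24)/(-268) + 224/(-13)) + 416) = (53/6 + 4/(-23))*(((-6 - 24/(-24))/(-268) + 224/(-13)) + 416) = (53/6 + 4*(-1/23))*(((-6 - 24*(-1/24))*(-1/268) + 224*(-1/13)) + 416) = (53/6 - 4/23)*(((-6 + 1)*(-1/268) - 224/13) + 416) = 1195*((-5*(-1/268) - 224/13) + 416)/138 = 1195*((5/268 - 224/13) + 416)/138 = 1195*(-59967/3484 + 416)/138 = (1195/138)*(1389377/3484) = 1660305515/480792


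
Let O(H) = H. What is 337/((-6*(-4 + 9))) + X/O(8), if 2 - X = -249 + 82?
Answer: 1187/120 ≈ 9.8917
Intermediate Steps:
X = 169 (X = 2 - (-249 + 82) = 2 - 1*(-167) = 2 + 167 = 169)
337/((-6*(-4 + 9))) + X/O(8) = 337/((-6*(-4 + 9))) + 169/8 = 337/((-6*5)) + 169*(1/8) = 337/(-30) + 169/8 = 337*(-1/30) + 169/8 = -337/30 + 169/8 = 1187/120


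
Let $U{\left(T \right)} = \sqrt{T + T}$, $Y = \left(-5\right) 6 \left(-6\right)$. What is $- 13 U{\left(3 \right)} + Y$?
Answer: $180 - 13 \sqrt{6} \approx 148.16$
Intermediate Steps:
$Y = 180$ ($Y = \left(-30\right) \left(-6\right) = 180$)
$U{\left(T \right)} = \sqrt{2} \sqrt{T}$ ($U{\left(T \right)} = \sqrt{2 T} = \sqrt{2} \sqrt{T}$)
$- 13 U{\left(3 \right)} + Y = - 13 \sqrt{2} \sqrt{3} + 180 = - 13 \sqrt{6} + 180 = 180 - 13 \sqrt{6}$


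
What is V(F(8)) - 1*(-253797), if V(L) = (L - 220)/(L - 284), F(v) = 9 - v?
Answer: 71824770/283 ≈ 2.5380e+5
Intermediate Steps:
V(L) = (-220 + L)/(-284 + L)
V(F(8)) - 1*(-253797) = (-220 + (9 - 1*8))/(-284 + (9 - 1*8)) - 1*(-253797) = (-220 + (9 - 8))/(-284 + (9 - 8)) + 253797 = (-220 + 1)/(-284 + 1) + 253797 = -219/(-283) + 253797 = -1/283*(-219) + 253797 = 219/283 + 253797 = 71824770/283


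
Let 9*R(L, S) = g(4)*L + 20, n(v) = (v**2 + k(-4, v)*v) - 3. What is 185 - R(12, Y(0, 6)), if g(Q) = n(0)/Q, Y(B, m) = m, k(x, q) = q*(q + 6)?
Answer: 1654/9 ≈ 183.78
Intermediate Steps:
k(x, q) = q*(6 + q)
n(v) = -3 + v**2 + v**2*(6 + v) (n(v) = (v**2 + (v*(6 + v))*v) - 3 = (v**2 + v**2*(6 + v)) - 3 = -3 + v**2 + v**2*(6 + v))
g(Q) = -3/Q (g(Q) = (-3 + 0**3 + 7*0**2)/Q = (-3 + 0 + 7*0)/Q = (-3 + 0 + 0)/Q = -3/Q)
R(L, S) = 20/9 - L/12 (R(L, S) = ((-3/4)*L + 20)/9 = ((-3*1/4)*L + 20)/9 = (-3*L/4 + 20)/9 = (20 - 3*L/4)/9 = 20/9 - L/12)
185 - R(12, Y(0, 6)) = 185 - (20/9 - 1/12*12) = 185 - (20/9 - 1) = 185 - 1*11/9 = 185 - 11/9 = 1654/9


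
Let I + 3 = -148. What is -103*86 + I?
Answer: -9009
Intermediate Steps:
I = -151 (I = -3 - 148 = -151)
-103*86 + I = -103*86 - 151 = -8858 - 151 = -9009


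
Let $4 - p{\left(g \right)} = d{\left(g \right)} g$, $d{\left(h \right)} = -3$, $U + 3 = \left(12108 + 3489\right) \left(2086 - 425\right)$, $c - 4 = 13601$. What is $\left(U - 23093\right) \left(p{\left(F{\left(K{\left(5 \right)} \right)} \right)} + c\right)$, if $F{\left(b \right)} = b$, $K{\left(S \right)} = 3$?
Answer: $352481788978$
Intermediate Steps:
$c = 13605$ ($c = 4 + 13601 = 13605$)
$U = 25906614$ ($U = -3 + \left(12108 + 3489\right) \left(2086 - 425\right) = -3 + 15597 \cdot 1661 = -3 + 25906617 = 25906614$)
$p{\left(g \right)} = 4 + 3 g$ ($p{\left(g \right)} = 4 - - 3 g = 4 + 3 g$)
$\left(U - 23093\right) \left(p{\left(F{\left(K{\left(5 \right)} \right)} \right)} + c\right) = \left(25906614 - 23093\right) \left(\left(4 + 3 \cdot 3\right) + 13605\right) = 25883521 \left(\left(4 + 9\right) + 13605\right) = 25883521 \left(13 + 13605\right) = 25883521 \cdot 13618 = 352481788978$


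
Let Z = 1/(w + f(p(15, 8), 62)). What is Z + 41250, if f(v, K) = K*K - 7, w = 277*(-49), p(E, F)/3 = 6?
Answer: 401609999/9736 ≈ 41250.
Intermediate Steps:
p(E, F) = 18 (p(E, F) = 3*6 = 18)
w = -13573
f(v, K) = -7 + K² (f(v, K) = K² - 7 = -7 + K²)
Z = -1/9736 (Z = 1/(-13573 + (-7 + 62²)) = 1/(-13573 + (-7 + 3844)) = 1/(-13573 + 3837) = 1/(-9736) = -1/9736 ≈ -0.00010271)
Z + 41250 = -1/9736 + 41250 = 401609999/9736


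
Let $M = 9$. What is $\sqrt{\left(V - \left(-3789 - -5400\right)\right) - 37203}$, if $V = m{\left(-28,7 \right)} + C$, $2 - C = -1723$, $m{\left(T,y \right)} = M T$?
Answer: $9 i \sqrt{461} \approx 193.24 i$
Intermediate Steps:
$m{\left(T,y \right)} = 9 T$
$C = 1725$ ($C = 2 - -1723 = 2 + 1723 = 1725$)
$V = 1473$ ($V = 9 \left(-28\right) + 1725 = -252 + 1725 = 1473$)
$\sqrt{\left(V - \left(-3789 - -5400\right)\right) - 37203} = \sqrt{\left(1473 - \left(-3789 - -5400\right)\right) - 37203} = \sqrt{\left(1473 - \left(-3789 + 5400\right)\right) - 37203} = \sqrt{\left(1473 - 1611\right) - 37203} = \sqrt{-138 - 37203} = \sqrt{-37341} = 9 i \sqrt{461}$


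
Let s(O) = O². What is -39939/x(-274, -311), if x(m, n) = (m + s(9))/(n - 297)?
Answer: -24282912/193 ≈ -1.2582e+5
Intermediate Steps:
x(m, n) = (81 + m)/(-297 + n) (x(m, n) = (m + 9²)/(n - 297) = (m + 81)/(-297 + n) = (81 + m)/(-297 + n))
-39939/x(-274, -311) = -39939*(-297 - 311)/(81 - 274) = -39939/(-193/(-608)) = -39939/((-1/608*(-193))) = -39939/193/608 = -39939*608/193 = -24282912/193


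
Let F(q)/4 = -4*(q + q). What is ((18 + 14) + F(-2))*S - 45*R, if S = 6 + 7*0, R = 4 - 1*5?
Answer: 621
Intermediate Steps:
F(q) = -32*q (F(q) = 4*(-4*(q + q)) = 4*(-8*q) = -32*q)
R = -1 (R = 4 - 5 = -1)
S = 6 (S = 6 + 0 = 6)
((18 + 14) + F(-2))*S - 45*R = ((18 + 14) - 32*(-2))*6 - 45*(-1) = (32 + 64)*6 + 45 = 96*6 + 45 = 576 + 45 = 621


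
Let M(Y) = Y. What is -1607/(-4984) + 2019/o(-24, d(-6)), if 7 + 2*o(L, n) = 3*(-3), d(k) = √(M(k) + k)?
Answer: -628115/2492 ≈ -252.05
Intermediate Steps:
d(k) = √2*√k (d(k) = √(k + k) = √(2*k) = √2*√k)
o(L, n) = -8 (o(L, n) = -7/2 + (3*(-3))/2 = -7/2 + (½)*(-9) = -7/2 - 9/2 = -8)
-1607/(-4984) + 2019/o(-24, d(-6)) = -1607/(-4984) + 2019/(-8) = -1607*(-1/4984) + 2019*(-⅛) = 1607/4984 - 2019/8 = -628115/2492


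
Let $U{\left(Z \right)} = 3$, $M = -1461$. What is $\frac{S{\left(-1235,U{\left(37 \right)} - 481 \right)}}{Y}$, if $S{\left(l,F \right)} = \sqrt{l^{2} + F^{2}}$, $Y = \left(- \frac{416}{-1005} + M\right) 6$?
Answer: $- \frac{335 \sqrt{1753709}}{2935778} \approx -0.15111$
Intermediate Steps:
$Y = - \frac{2935778}{335}$ ($Y = \left(- \frac{416}{-1005} - 1461\right) 6 = \left(\left(-416\right) \left(- \frac{1}{1005}\right) - 1461\right) 6 = \left(\frac{416}{1005} - 1461\right) 6 = \left(- \frac{1467889}{1005}\right) 6 = - \frac{2935778}{335} \approx -8763.5$)
$S{\left(l,F \right)} = \sqrt{F^{2} + l^{2}}$
$\frac{S{\left(-1235,U{\left(37 \right)} - 481 \right)}}{Y} = \frac{\sqrt{\left(3 - 481\right)^{2} + \left(-1235\right)^{2}}}{- \frac{2935778}{335}} = \sqrt{\left(3 - 481\right)^{2} + 1525225} \left(- \frac{335}{2935778}\right) = \sqrt{\left(-478\right)^{2} + 1525225} \left(- \frac{335}{2935778}\right) = \sqrt{228484 + 1525225} \left(- \frac{335}{2935778}\right) = \sqrt{1753709} \left(- \frac{335}{2935778}\right) = - \frac{335 \sqrt{1753709}}{2935778}$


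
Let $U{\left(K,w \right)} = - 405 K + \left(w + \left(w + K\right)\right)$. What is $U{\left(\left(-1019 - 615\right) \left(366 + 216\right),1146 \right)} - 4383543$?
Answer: $379817901$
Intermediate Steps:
$U{\left(K,w \right)} = - 404 K + 2 w$ ($U{\left(K,w \right)} = - 405 K + \left(w + \left(K + w\right)\right) = - 405 K + \left(K + 2 w\right) = - 404 K + 2 w$)
$U{\left(\left(-1019 - 615\right) \left(366 + 216\right),1146 \right)} - 4383543 = \left(- 404 \left(-1019 - 615\right) \left(366 + 216\right) + 2 \cdot 1146\right) - 4383543 = \left(- 404 \left(\left(-1634\right) 582\right) + 2292\right) - 4383543 = \left(\left(-404\right) \left(-950988\right) + 2292\right) - 4383543 = \left(384199152 + 2292\right) - 4383543 = 384201444 - 4383543 = 379817901$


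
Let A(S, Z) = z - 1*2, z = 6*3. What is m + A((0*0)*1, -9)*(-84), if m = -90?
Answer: -1434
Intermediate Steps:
z = 18
A(S, Z) = 16 (A(S, Z) = 18 - 1*2 = 18 - 2 = 16)
m + A((0*0)*1, -9)*(-84) = -90 + 16*(-84) = -90 - 1344 = -1434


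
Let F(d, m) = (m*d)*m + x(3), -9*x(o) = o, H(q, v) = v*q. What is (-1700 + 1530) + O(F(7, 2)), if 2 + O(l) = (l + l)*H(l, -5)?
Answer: -70438/9 ≈ -7826.4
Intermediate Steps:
H(q, v) = q*v
x(o) = -o/9
F(d, m) = -⅓ + d*m² (F(d, m) = (m*d)*m - ⅑*3 = (d*m)*m - ⅓ = d*m² - ⅓ = -⅓ + d*m²)
O(l) = -2 - 10*l² (O(l) = -2 + (l + l)*(l*(-5)) = -2 + (2*l)*(-5*l) = -2 - 10*l²)
(-1700 + 1530) + O(F(7, 2)) = (-1700 + 1530) + (-2 - 10*(-⅓ + 7*2²)²) = -170 + (-2 - 10*(-⅓ + 7*4)²) = -170 + (-2 - 10*(-⅓ + 28)²) = -170 + (-2 - 10*(83/3)²) = -170 + (-2 - 10*6889/9) = -170 + (-2 - 68890/9) = -170 - 68908/9 = -70438/9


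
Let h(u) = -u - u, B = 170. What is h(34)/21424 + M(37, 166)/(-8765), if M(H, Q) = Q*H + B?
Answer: -33956077/46945340 ≈ -0.72331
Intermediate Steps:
M(H, Q) = 170 + H*Q (M(H, Q) = Q*H + 170 = H*Q + 170 = 170 + H*Q)
h(u) = -2*u
h(34)/21424 + M(37, 166)/(-8765) = -2*34/21424 + (170 + 37*166)/(-8765) = -68*1/21424 + (170 + 6142)*(-1/8765) = -17/5356 + 6312*(-1/8765) = -17/5356 - 6312/8765 = -33956077/46945340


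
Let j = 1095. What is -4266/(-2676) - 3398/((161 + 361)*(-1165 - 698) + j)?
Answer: 692174509/433240386 ≈ 1.5977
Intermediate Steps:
-4266/(-2676) - 3398/((161 + 361)*(-1165 - 698) + j) = -4266/(-2676) - 3398/((161 + 361)*(-1165 - 698) + 1095) = -4266*(-1/2676) - 3398/(522*(-1863) + 1095) = 711/446 - 3398/(-972486 + 1095) = 711/446 - 3398/(-971391) = 711/446 - 3398*(-1/971391) = 711/446 + 3398/971391 = 692174509/433240386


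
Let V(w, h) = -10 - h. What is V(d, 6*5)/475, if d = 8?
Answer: -8/95 ≈ -0.084211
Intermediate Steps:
V(d, 6*5)/475 = (-10 - 6*5)/475 = (-10 - 1*30)*(1/475) = (-10 - 30)*(1/475) = -40*1/475 = -8/95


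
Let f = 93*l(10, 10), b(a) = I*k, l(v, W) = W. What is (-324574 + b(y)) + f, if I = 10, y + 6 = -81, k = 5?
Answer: -323594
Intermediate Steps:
y = -87 (y = -6 - 81 = -87)
b(a) = 50 (b(a) = 10*5 = 50)
f = 930 (f = 93*10 = 930)
(-324574 + b(y)) + f = (-324574 + 50) + 930 = -324524 + 930 = -323594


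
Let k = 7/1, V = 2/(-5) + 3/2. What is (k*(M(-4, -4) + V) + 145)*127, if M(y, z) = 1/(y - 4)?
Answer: 771271/40 ≈ 19282.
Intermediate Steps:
M(y, z) = 1/(-4 + y)
V = 11/10 (V = 2*(-⅕) + 3*(½) = -⅖ + 3/2 = 11/10 ≈ 1.1000)
k = 7 (k = 7*1 = 7)
(k*(M(-4, -4) + V) + 145)*127 = (7*(1/(-4 - 4) + 11/10) + 145)*127 = (7*(1/(-8) + 11/10) + 145)*127 = (7*(-⅛ + 11/10) + 145)*127 = (7*(39/40) + 145)*127 = (273/40 + 145)*127 = (6073/40)*127 = 771271/40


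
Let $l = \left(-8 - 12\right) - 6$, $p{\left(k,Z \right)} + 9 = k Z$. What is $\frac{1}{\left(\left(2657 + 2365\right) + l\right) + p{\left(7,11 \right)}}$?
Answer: $\frac{1}{5064} \approx 0.00019747$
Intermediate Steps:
$p{\left(k,Z \right)} = -9 + Z k$ ($p{\left(k,Z \right)} = -9 + k Z = -9 + Z k$)
$l = -26$ ($l = -20 - 6 = -26$)
$\frac{1}{\left(\left(2657 + 2365\right) + l\right) + p{\left(7,11 \right)}} = \frac{1}{\left(\left(2657 + 2365\right) - 26\right) + \left(-9 + 11 \cdot 7\right)} = \frac{1}{\left(5022 - 26\right) + \left(-9 + 77\right)} = \frac{1}{4996 + 68} = \frac{1}{5064}$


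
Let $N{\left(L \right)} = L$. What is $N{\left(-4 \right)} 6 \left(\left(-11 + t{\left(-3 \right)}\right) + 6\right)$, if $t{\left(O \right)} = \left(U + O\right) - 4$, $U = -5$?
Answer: $408$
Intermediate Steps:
$t{\left(O \right)} = -9 + O$ ($t{\left(O \right)} = \left(-5 + O\right) - 4 = -9 + O$)
$N{\left(-4 \right)} 6 \left(\left(-11 + t{\left(-3 \right)}\right) + 6\right) = - 4 \cdot 6 \left(\left(-11 - 12\right) + 6\right) = - 4 \cdot 6 \left(-23 + 6\right) = - 4 \cdot 6 \left(-17\right) = \left(-4\right) \left(-102\right) = 408$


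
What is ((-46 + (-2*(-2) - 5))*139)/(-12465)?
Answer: 6533/12465 ≈ 0.52411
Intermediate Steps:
((-46 + (-2*(-2) - 5))*139)/(-12465) = ((-46 + (4 - 5))*139)*(-1/12465) = ((-46 - 1)*139)*(-1/12465) = -47*139*(-1/12465) = -6533*(-1/12465) = 6533/12465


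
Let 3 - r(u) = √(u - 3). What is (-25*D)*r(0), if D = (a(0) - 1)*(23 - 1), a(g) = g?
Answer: 1650 - 550*I*√3 ≈ 1650.0 - 952.63*I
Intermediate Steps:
r(u) = 3 - √(-3 + u) (r(u) = 3 - √(u - 3) = 3 - √(-3 + u))
D = -22 (D = (0 - 1)*(23 - 1) = -1*22 = -22)
(-25*D)*r(0) = (-25*(-22))*(3 - √(-3 + 0)) = 550*(3 - √(-3)) = 550*(3 - I*√3) = 1650 - 550*I*√3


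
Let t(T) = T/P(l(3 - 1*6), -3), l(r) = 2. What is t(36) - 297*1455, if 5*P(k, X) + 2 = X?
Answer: -432171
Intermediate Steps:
P(k, X) = -2/5 + X/5
t(T) = -T (t(T) = T/(-2/5 + (1/5)*(-3)) = T/(-2/5 - 3/5) = T/(-1) = T*(-1) = -T)
t(36) - 297*1455 = -1*36 - 297*1455 = -36 - 432135 = -432171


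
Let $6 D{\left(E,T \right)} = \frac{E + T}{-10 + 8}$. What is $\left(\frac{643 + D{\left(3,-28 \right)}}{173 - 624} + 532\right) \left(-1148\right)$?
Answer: $- \frac{20100101}{33} \approx -6.0909 \cdot 10^{5}$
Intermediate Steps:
$D{\left(E,T \right)} = - \frac{E}{12} - \frac{T}{12}$ ($D{\left(E,T \right)} = \frac{\left(E + T\right) \frac{1}{-10 + 8}}{6} = \frac{\left(E + T\right) \frac{1}{-2}}{6} = \frac{\left(E + T\right) \left(- \frac{1}{2}\right)}{6} = \frac{- \frac{E}{2} - \frac{T}{2}}{6} = - \frac{E}{12} - \frac{T}{12}$)
$\left(\frac{643 + D{\left(3,-28 \right)}}{173 - 624} + 532\right) \left(-1148\right) = \left(\frac{643 - - \frac{25}{12}}{173 - 624} + 532\right) \left(-1148\right) = \left(\frac{643 + \left(- \frac{1}{4} + \frac{7}{3}\right)}{-451} + 532\right) \left(-1148\right) = \left(\left(643 + \frac{25}{12}\right) \left(- \frac{1}{451}\right) + 532\right) \left(-1148\right) = \left(\frac{7741}{12} \left(- \frac{1}{451}\right) + 532\right) \left(-1148\right) = \left(- \frac{7741}{5412} + 532\right) \left(-1148\right) = \frac{2871443}{5412} \left(-1148\right) = - \frac{20100101}{33}$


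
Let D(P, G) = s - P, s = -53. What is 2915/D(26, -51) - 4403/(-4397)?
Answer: -12469418/347363 ≈ -35.897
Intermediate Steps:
D(P, G) = -53 - P
2915/D(26, -51) - 4403/(-4397) = 2915/(-53 - 1*26) - 4403/(-4397) = 2915/(-53 - 26) - 4403*(-1/4397) = 2915/(-79) + 4403/4397 = 2915*(-1/79) + 4403/4397 = -2915/79 + 4403/4397 = -12469418/347363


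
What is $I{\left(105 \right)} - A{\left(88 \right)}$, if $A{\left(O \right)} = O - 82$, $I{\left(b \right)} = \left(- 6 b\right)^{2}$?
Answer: $396894$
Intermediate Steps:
$I{\left(b \right)} = 36 b^{2}$
$A{\left(O \right)} = -82 + O$
$I{\left(105 \right)} - A{\left(88 \right)} = 36 \cdot 105^{2} - \left(-82 + 88\right) = 36 \cdot 11025 - 6 = 396900 - 6 = 396894$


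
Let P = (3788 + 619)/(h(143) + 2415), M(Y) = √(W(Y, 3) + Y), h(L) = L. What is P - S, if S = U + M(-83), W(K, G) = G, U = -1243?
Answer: 3184001/2558 - 4*I*√5 ≈ 1244.7 - 8.9443*I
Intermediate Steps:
M(Y) = √(3 + Y)
P = 4407/2558 (P = (3788 + 619)/(143 + 2415) = 4407/2558 ≈ 1.7228)
S = -1243 + 4*I*√5 (S = -1243 + √(3 - 83) = -1243 + √(-80) = -1243 + 4*I*√5 ≈ -1243.0 + 8.9443*I)
P - S = 4407/2558 - (-1243 + 4*I*√5) = 4407/2558 + (1243 - 4*I*√5) = 3184001/2558 - 4*I*√5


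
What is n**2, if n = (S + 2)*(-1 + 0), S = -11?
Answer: 81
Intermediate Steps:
n = 9 (n = (-11 + 2)*(-1 + 0) = -9*(-1) = 9)
n**2 = 9**2 = 81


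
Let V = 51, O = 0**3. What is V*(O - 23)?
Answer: -1173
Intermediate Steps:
O = 0
V*(O - 23) = 51*(0 - 23) = 51*(-23) = -1173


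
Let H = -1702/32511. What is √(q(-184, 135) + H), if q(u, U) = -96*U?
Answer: I*√13698323301882/32511 ≈ 113.84*I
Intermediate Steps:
H = -1702/32511 (H = -1702*1/32511 = -1702/32511 ≈ -0.052352)
√(q(-184, 135) + H) = √(-96*135 - 1702/32511) = √(-12960 - 1702/32511) = √(-421344262/32511) = I*√13698323301882/32511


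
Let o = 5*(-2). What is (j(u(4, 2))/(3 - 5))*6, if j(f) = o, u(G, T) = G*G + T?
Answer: 30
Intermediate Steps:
u(G, T) = T + G² (u(G, T) = G² + T = T + G²)
o = -10
j(f) = -10
(j(u(4, 2))/(3 - 5))*6 = (-10/(3 - 5))*6 = (-10/(-2))*6 = -½*(-10)*6 = 5*6 = 30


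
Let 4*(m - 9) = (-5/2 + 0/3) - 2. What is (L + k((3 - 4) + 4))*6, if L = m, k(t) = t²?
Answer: 405/4 ≈ 101.25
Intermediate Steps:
m = 63/8 (m = 9 + ((-5/2 + 0/3) - 2)/4 = 9 + ((-5*½ + 0*(⅓)) - 2)/4 = 9 + ((-5/2 + 0) - 2)/4 = 9 + (-5/2 - 2)/4 = 9 + (¼)*(-9/2) = 9 - 9/8 = 63/8 ≈ 7.8750)
L = 63/8 ≈ 7.8750
(L + k((3 - 4) + 4))*6 = (63/8 + ((3 - 4) + 4)²)*6 = (63/8 + (-1 + 4)²)*6 = (63/8 + 3²)*6 = (63/8 + 9)*6 = (135/8)*6 = 405/4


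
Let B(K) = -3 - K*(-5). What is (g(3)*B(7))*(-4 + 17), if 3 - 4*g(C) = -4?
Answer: 728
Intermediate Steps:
B(K) = -3 + 5*K (B(K) = -3 - (-5)*K = -3 + 5*K)
g(C) = 7/4 (g(C) = ¾ - ¼*(-4) = ¾ + 1 = 7/4)
(g(3)*B(7))*(-4 + 17) = (7*(-3 + 5*7)/4)*(-4 + 17) = (7*(-3 + 35)/4)*13 = ((7/4)*32)*13 = 56*13 = 728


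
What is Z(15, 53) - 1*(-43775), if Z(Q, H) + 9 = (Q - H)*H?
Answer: 41752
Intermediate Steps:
Z(Q, H) = -9 + H*(Q - H) (Z(Q, H) = -9 + (Q - H)*H = -9 + H*(Q - H))
Z(15, 53) - 1*(-43775) = (-9 - 1*53² + 53*15) - 1*(-43775) = (-9 - 1*2809 + 795) + 43775 = (-9 - 2809 + 795) + 43775 = -2023 + 43775 = 41752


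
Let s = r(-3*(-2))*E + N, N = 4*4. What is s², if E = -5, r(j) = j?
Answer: 196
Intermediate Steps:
N = 16
s = -14 (s = -3*(-2)*(-5) + 16 = 6*(-5) + 16 = -30 + 16 = -14)
s² = (-14)² = 196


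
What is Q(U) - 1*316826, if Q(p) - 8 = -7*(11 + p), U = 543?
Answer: -320696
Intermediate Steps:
Q(p) = -69 - 7*p (Q(p) = 8 - 7*(11 + p) = 8 + (-77 - 7*p) = -69 - 7*p)
Q(U) - 1*316826 = (-69 - 7*543) - 1*316826 = (-69 - 3801) - 316826 = -3870 - 316826 = -320696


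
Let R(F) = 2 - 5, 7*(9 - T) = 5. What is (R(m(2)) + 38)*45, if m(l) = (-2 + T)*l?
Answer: 1575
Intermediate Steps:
T = 58/7 (T = 9 - 1/7*5 = 9 - 5/7 = 58/7 ≈ 8.2857)
m(l) = 44*l/7 (m(l) = (-2 + 58/7)*l = 44*l/7)
R(F) = -3
(R(m(2)) + 38)*45 = (-3 + 38)*45 = 35*45 = 1575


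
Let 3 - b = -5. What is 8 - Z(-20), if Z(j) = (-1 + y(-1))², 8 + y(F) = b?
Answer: 7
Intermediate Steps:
b = 8 (b = 3 - 1*(-5) = 3 + 5 = 8)
y(F) = 0 (y(F) = -8 + 8 = 0)
Z(j) = 1 (Z(j) = (-1 + 0)² = (-1)² = 1)
8 - Z(-20) = 8 - 1*1 = 8 - 1 = 7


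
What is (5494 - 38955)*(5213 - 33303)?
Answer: 939919490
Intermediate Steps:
(5494 - 38955)*(5213 - 33303) = -33461*(-28090) = 939919490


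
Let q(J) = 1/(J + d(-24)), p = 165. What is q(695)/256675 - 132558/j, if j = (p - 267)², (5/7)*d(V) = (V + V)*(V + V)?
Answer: -22232627868731/1744958888670 ≈ -12.741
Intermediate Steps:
d(V) = 28*V²/5 (d(V) = 7*((V + V)*(V + V))/5 = 7*((2*V)*(2*V))/5 = 7*(4*V²)/5 = 28*V²/5)
j = 10404 (j = (165 - 267)² = (-102)² = 10404)
q(J) = 1/(16128/5 + J) (q(J) = 1/(J + (28/5)*(-24)²) = 1/(J + (28/5)*576) = 1/(J + 16128/5) = 1/(16128/5 + J))
q(695)/256675 - 132558/j = (5/(16128 + 5*695))/256675 - 132558/10404 = (5/(16128 + 3475))*(1/256675) - 132558*1/10404 = (5/19603)*(1/256675) - 22093/1734 = 1/1006320005 - 22093/1734 = -22232627868731/1744958888670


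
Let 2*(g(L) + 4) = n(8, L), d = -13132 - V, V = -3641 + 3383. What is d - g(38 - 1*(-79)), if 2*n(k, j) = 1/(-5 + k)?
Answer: -154441/12 ≈ -12870.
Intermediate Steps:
V = -258
n(k, j) = 1/(2*(-5 + k))
d = -12874 (d = -13132 - 1*(-258) = -13132 + 258 = -12874)
g(L) = -47/12 (g(L) = -4 + (1/(2*(-5 + 8)))/2 = -4 + ((1/2)/3)/2 = -4 + ((1/2)*(1/3))/2 = -4 + (1/2)*(1/6) = -4 + 1/12 = -47/12)
d - g(38 - 1*(-79)) = -12874 - 1*(-47/12) = -12874 + 47/12 = -154441/12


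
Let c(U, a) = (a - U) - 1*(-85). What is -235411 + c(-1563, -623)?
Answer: -234386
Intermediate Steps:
c(U, a) = 85 + a - U (c(U, a) = (a - U) + 85 = 85 + a - U)
-235411 + c(-1563, -623) = -235411 + (85 - 623 - 1*(-1563)) = -235411 + (85 - 623 + 1563) = -235411 + 1025 = -234386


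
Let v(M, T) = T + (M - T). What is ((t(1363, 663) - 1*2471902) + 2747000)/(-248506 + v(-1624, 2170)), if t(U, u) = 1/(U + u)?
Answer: -557348549/506763380 ≈ -1.0998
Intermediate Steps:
v(M, T) = M
((t(1363, 663) - 1*2471902) + 2747000)/(-248506 + v(-1624, 2170)) = ((1/(1363 + 663) - 1*2471902) + 2747000)/(-248506 - 1624) = ((1/2026 - 2471902) + 2747000)/(-250130) = ((1/2026 - 2471902) + 2747000)*(-1/250130) = (-5008073451/2026 + 2747000)*(-1/250130) = (557348549/2026)*(-1/250130) = -557348549/506763380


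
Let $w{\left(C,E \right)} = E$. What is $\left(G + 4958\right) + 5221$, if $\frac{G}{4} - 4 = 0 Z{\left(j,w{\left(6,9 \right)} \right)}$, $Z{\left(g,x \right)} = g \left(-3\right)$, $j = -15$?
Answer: $10195$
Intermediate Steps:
$Z{\left(g,x \right)} = - 3 g$
$G = 16$ ($G = 16 + 4 \cdot 0 \left(\left(-3\right) \left(-15\right)\right) = 16 + 4 \cdot 0 \cdot 45 = 16 + 4 \cdot 0 = 16 + 0 = 16$)
$\left(G + 4958\right) + 5221 = \left(16 + 4958\right) + 5221 = 4974 + 5221 = 10195$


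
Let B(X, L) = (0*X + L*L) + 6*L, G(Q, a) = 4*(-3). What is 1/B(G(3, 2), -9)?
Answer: 1/27 ≈ 0.037037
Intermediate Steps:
G(Q, a) = -12
B(X, L) = L² + 6*L (B(X, L) = (0 + L²) + 6*L = L² + 6*L)
1/B(G(3, 2), -9) = 1/(-9*(6 - 9)) = 1/(-9*(-3)) = 1/27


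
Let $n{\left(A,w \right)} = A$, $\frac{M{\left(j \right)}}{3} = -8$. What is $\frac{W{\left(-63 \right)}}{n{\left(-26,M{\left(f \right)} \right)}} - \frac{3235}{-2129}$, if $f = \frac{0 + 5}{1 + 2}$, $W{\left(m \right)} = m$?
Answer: $\frac{218237}{55354} \approx 3.9426$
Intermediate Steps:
$f = \frac{5}{3} \approx 1.6667$
$M{\left(j \right)} = -24$ ($M{\left(j \right)} = 3 \left(-8\right) = -24$)
$\frac{W{\left(-63 \right)}}{n{\left(-26,M{\left(f \right)} \right)}} - \frac{3235}{-2129} = - \frac{63}{-26} - \frac{3235}{-2129} = \left(-63\right) \left(- \frac{1}{26}\right) - - \frac{3235}{2129} = \frac{63}{26} + \frac{3235}{2129} = \frac{218237}{55354}$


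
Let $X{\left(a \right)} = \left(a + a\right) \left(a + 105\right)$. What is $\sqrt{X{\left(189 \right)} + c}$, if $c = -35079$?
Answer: $\sqrt{76053} \approx 275.78$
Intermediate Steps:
$X{\left(a \right)} = 2 a \left(105 + a\right)$
$\sqrt{X{\left(189 \right)} + c} = \sqrt{2 \cdot 189 \left(105 + 189\right) - 35079} = \sqrt{2 \cdot 189 \cdot 294 - 35079} = \sqrt{111132 - 35079} = \sqrt{76053}$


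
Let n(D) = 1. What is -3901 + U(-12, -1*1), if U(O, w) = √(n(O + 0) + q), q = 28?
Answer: -3901 + √29 ≈ -3895.6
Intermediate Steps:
U(O, w) = √29 (U(O, w) = √(1 + 28) = √29)
-3901 + U(-12, -1*1) = -3901 + √29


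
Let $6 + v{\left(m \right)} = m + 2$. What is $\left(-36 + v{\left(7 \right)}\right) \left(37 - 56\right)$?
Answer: $627$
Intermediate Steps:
$v{\left(m \right)} = -4 + m$ ($v{\left(m \right)} = -6 + \left(m + 2\right) = -6 + \left(2 + m\right) = -4 + m$)
$\left(-36 + v{\left(7 \right)}\right) \left(37 - 56\right) = \left(-36 + \left(-4 + 7\right)\right) \left(37 - 56\right) = \left(-36 + 3\right) \left(37 - 56\right) = \left(-33\right) \left(-19\right) = 627$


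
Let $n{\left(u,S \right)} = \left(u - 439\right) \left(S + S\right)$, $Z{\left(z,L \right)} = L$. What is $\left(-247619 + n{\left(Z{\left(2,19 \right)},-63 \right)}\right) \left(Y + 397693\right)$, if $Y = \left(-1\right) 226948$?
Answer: $-33243880755$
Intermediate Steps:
$Y = -226948$
$n{\left(u,S \right)} = 2 S \left(-439 + u\right)$ ($n{\left(u,S \right)} = \left(-439 + u\right) 2 S = 2 S \left(-439 + u\right)$)
$\left(-247619 + n{\left(Z{\left(2,19 \right)},-63 \right)}\right) \left(Y + 397693\right) = \left(-247619 + 2 \left(-63\right) \left(-439 + 19\right)\right) \left(-226948 + 397693\right) = \left(-247619 + 2 \left(-63\right) \left(-420\right)\right) 170745 = \left(-247619 + 52920\right) 170745 = \left(-194699\right) 170745 = -33243880755$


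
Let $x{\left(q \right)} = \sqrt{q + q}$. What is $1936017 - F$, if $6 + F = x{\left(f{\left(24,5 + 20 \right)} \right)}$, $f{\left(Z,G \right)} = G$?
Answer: $1936023 - 5 \sqrt{2} \approx 1.936 \cdot 10^{6}$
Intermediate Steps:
$x{\left(q \right)} = \sqrt{2} \sqrt{q}$ ($x{\left(q \right)} = \sqrt{2 q} = \sqrt{2} \sqrt{q}$)
$F = -6 + 5 \sqrt{2}$ ($F = -6 + \sqrt{2} \sqrt{5 + 20} = -6 + \sqrt{2} \sqrt{25} = -6 + \sqrt{2} \cdot 5 = -6 + 5 \sqrt{2} \approx 1.0711$)
$1936017 - F = 1936017 - \left(-6 + 5 \sqrt{2}\right) = 1936017 + \left(6 - 5 \sqrt{2}\right) = 1936023 - 5 \sqrt{2}$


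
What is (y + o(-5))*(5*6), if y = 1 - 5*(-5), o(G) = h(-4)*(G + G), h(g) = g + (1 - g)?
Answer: 480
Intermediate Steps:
h(g) = 1
o(G) = 2*G (o(G) = 1*(G + G) = 1*(2*G) = 2*G)
y = 26 (y = 1 + 25 = 26)
(y + o(-5))*(5*6) = (26 + 2*(-5))*(5*6) = (26 - 10)*30 = 16*30 = 480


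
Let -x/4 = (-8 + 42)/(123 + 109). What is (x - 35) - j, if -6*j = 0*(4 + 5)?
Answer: -1032/29 ≈ -35.586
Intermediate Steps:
x = -17/29 (x = -4*(-8 + 42)/(123 + 109) = -136/232 = -4*17/116 = -17/29 ≈ -0.58621)
j = 0 (j = -0*(4 + 5) = -0*9 = -1/6*0 = 0)
(x - 35) - j = (-17/29 - 35) - 1*0 = -1032/29 + 0 = -1032/29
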